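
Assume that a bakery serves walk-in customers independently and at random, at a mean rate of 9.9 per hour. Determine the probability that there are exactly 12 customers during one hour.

0.0928

With mean μ = 9.9 per hour,
P(N = 12) = e^(−μ) μ^12/12! = e^(−9.9) · 9.9^12/479001600 ≈ 0.0928.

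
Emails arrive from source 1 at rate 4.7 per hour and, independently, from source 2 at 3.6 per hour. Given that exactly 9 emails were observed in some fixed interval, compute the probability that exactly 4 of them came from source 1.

0.1989

Given the total, each event is independently from source 1 with probability p = λ_1/(λ_1+λ_2) = 4.7/8.3 ≈ 0.5663.
So K ~ Binomial(9, 4.7/8.3): P(K = 4) = C(9,4) · (4.7/8.3)^4 · (3.6/8.3)^5 ≈ 0.1989.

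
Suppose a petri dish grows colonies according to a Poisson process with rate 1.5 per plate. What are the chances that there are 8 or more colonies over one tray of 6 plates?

Over the interval, μ = 1.5 × 6 = 9 (a tray of 6 plates = 6 plates).
P(N ≥ 8) = 1 − P(N ≤ 7) = 1 − Σ_{j=0}^{7} e^(−μ) μ^j/j! ≈ 0.6761.

0.6761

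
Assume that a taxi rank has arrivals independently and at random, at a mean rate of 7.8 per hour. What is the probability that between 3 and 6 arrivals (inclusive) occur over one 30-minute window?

Over the interval, μ = 7.8 × 0.5 = 3.9 (a 30-minute window = 0.5 hours).
P(3 ≤ N ≤ 6) = Σ_{j=3}^{6} e^(−3.9) · 3.9^j/j! ≈ 0.6464.

0.6464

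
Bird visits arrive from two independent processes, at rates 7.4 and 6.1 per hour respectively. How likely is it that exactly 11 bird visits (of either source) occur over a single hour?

0.0932

Independent Poisson processes superpose: combined rate λ = 7.4 + 6.1 = 13.5 per hour.
So μ = 13.5.
P(N = 11) = e^(−13.5) · 13.5^11/11! ≈ 0.0932.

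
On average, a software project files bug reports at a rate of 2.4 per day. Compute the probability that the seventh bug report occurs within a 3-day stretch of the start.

Over the interval, μ = 2.4 × 3 = 7.2 (a 3-day stretch = 3 days).
The seventh arrival falls in the interval iff at least 7 events occur there: P(S_7 ≤ t) = P(N ≥ 7) = 1 − P(N ≤ 6) ≈ 0.5796.

0.5796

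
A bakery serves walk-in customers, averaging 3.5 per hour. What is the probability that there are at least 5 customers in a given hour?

With mean μ = 3.5 per hour,
P(N ≥ 5) = 1 − P(N ≤ 4) = 1 − Σ_{j=0}^{4} e^(−μ) μ^j/j! ≈ 0.2746.

0.2746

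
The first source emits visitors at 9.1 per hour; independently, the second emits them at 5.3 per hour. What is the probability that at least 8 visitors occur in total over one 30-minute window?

Independent Poisson processes superpose: combined rate λ = 9.1 + 5.3 = 14.4 per hour.
Over the interval, μ = 14.4 × 0.5 = 7.2 (a 30-minute window = 0.5 hours).
P(N ≥ 8) = 1 − P(N ≤ 7) ≈ 0.4311.

0.4311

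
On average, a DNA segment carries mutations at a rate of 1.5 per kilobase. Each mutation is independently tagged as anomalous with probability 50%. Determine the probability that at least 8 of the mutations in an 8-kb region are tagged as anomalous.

0.2560

Thinning: the mutations that are tagged as anomalous themselves form a Poisson process with rate 0.5 × 1.5 = 0.75 per kilobase.
Over the interval, μ = 0.75 × 8 = 6 (an 8-kb region = 8 kilobases).
P(N ≥ 8) = 1 − P(N ≤ 7) ≈ 0.2560.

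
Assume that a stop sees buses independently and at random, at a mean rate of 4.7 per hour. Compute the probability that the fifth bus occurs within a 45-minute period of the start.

0.2793

Over the interval, μ = 4.7 × 0.75 = 3.525 (a 45-minute period = 0.75 hours).
The fifth arrival falls in the interval iff at least 5 events occur there: P(S_5 ≤ t) = P(N ≥ 5) = 1 − P(N ≤ 4) ≈ 0.2793.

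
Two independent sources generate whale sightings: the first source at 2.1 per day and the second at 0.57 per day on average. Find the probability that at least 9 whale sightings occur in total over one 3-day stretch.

0.4088

Independent Poisson processes superpose: combined rate λ = 2.1 + 0.57 = 2.67 per day.
Over the interval, μ = 2.67 × 3 = 8.01 (a 3-day stretch = 3 days).
P(N ≥ 9) = 1 − P(N ≤ 8) ≈ 0.4088.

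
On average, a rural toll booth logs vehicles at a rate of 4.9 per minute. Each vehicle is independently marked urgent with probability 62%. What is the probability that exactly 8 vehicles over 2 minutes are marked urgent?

0.1058

Thinning: the vehicles that are marked urgent themselves form a Poisson process with rate 0.62 × 4.9 = 3.038 per minute.
Over the interval, μ = 3.038 × 2 = 6.076 (2 minutes).
P(N = 8) = e^(−6.076) · 6.076^8/8! ≈ 0.1058.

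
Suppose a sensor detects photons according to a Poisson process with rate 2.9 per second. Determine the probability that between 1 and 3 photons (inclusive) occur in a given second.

0.6146

With mean μ = 2.9 per second,
P(1 ≤ N ≤ 3) = Σ_{j=1}^{3} e^(−2.9) · 2.9^j/j! ≈ 0.6146.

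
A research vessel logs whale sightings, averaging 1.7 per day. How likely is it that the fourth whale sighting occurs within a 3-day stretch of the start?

Over the interval, μ = 1.7 × 3 = 5.1 (a 3-day stretch = 3 days).
The fourth arrival falls in the interval iff at least 4 events occur there: P(S_4 ≤ t) = P(N ≥ 4) = 1 − P(N ≤ 3) ≈ 0.7487.

0.7487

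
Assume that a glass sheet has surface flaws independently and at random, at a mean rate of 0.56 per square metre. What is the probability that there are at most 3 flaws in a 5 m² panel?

0.6919

Over the interval, μ = 0.56 × 5 = 2.8 (a 5 m² panel = 5 square metres).
P(N ≤ 3) = Σ_{j=0}^{3} e^(−μ) μ^j/j! ≈ 0.6919.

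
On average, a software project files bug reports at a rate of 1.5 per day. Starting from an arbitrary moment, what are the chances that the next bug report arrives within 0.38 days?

0.4345

Inter-arrival times are exponential with rate λ = 1.5 per day.
P(T ≤ 0.38) = 1 − e^(−λt) = 1 − e^(−1.5 × 0.38) = 1 − e^(−0.57) ≈ 0.4345.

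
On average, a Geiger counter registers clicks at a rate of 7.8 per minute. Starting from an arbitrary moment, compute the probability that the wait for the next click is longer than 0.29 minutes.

The wait for the next event is exponential with rate λ = 7.8 per minute.
P(T > 0.29) = e^(−λt) = e^(−7.8 × 0.29) = e^(−2.262) ≈ 0.1041.

0.1041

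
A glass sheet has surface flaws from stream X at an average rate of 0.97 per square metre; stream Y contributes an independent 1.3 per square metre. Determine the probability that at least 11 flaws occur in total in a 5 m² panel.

Independent Poisson processes superpose: combined rate λ = 0.97 + 1.3 = 2.27 per square metre.
Over the interval, μ = 2.27 × 5 = 11.35 (a 5 m² panel = 5 square metres).
P(N ≥ 11) = 1 − P(N ≤ 10) ≈ 0.5812.

0.5812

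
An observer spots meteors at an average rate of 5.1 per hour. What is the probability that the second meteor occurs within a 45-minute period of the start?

0.8947

Over the interval, μ = 5.1 × 0.75 = 3.825 (a 45-minute period = 0.75 hours).
The second arrival falls in the interval iff at least 2 events occur there: P(S_2 ≤ t) = P(N ≥ 2) = 1 − P(N ≤ 1) ≈ 0.8947.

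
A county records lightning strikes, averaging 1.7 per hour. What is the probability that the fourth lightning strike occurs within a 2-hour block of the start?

0.4416

Over the interval, μ = 1.7 × 2 = 3.4 (a 2-hour block = 2 hours).
The fourth arrival falls in the interval iff at least 4 events occur there: P(S_4 ≤ t) = P(N ≥ 4) = 1 − P(N ≤ 3) ≈ 0.4416.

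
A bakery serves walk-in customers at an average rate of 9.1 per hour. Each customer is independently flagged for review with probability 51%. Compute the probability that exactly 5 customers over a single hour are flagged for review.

Thinning: the customers that are flagged for review themselves form a Poisson process with rate 0.51 × 9.1 = 4.641 per hour.
So μ = 4.641.
P(N = 5) = e^(−4.641) · 4.641^5/5! ≈ 0.1731.

0.1731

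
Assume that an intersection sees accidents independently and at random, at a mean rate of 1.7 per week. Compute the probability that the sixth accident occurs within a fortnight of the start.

0.1295

Over the interval, μ = 1.7 × 2 = 3.4 (a fortnight = 2 weeks).
The sixth arrival falls in the interval iff at least 6 events occur there: P(S_6 ≤ t) = P(N ≥ 6) = 1 − P(N ≤ 5) ≈ 0.1295.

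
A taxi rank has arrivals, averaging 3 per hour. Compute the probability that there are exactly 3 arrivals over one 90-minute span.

Over the interval, μ = 3 × 1.5 = 4.5 (a 90-minute span = 1.5 hours).
P(N = 3) = e^(−μ) μ^3/3! = e^(−4.5) · 4.5^3/6 ≈ 0.1687.

0.1687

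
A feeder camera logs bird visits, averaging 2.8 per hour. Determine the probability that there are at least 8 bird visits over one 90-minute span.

Over the interval, μ = 2.8 × 1.5 = 4.2 (a 90-minute span = 1.5 hours).
P(N ≥ 8) = 1 − P(N ≤ 7) = 1 − Σ_{j=0}^{7} e^(−μ) μ^j/j! ≈ 0.0639.

0.0639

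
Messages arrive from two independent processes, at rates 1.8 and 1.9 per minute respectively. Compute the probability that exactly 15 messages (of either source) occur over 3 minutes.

Independent Poisson processes superpose: combined rate λ = 1.8 + 1.9 = 3.7 per minute.
Over the interval, μ = 3.7 × 3 = 11.1 (3 minutes).
P(N = 15) = e^(−11.1) · 11.1^15/15! ≈ 0.0553.

0.0553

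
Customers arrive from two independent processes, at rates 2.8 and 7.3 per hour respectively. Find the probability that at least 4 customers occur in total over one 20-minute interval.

Independent Poisson processes superpose: combined rate λ = 2.8 + 7.3 = 10.1 per hour.
Over the interval, μ = 10.1 × 1/3 ≈ 3.36667 (a 20-minute interval = 1/3 hours).
P(N ≥ 4) = 1 − P(N ≤ 3) ≈ 0.4343.

0.4343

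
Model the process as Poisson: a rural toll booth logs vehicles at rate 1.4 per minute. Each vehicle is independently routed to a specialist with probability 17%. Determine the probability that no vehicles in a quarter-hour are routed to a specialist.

0.0282

Thinning: the vehicles that are routed to a specialist themselves form a Poisson process with rate 0.17 × 1.4 = 0.238 per minute.
Over the interval, μ = 0.238 × 15 = 3.57 (a quarter-hour = 15 minutes).
P(N = 0) = e^(−3.57) · 3.57^0/0! ≈ 0.0282.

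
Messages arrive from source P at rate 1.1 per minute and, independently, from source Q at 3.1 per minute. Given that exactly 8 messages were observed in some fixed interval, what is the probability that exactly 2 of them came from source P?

Given the total, each event is independently from source P with probability p = λ_P/(λ_P+λ_Q) = 1.1/4.2 ≈ 0.2619.
So K ~ Binomial(8, 1.1/4.2): P(K = 2) = C(8,2) · (1.1/4.2)^2 · (3.1/4.2)^6 ≈ 0.3105.

0.3105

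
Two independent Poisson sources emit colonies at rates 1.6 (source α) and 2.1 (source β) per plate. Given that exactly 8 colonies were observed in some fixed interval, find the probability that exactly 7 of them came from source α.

Given the total, each event is independently from source α with probability p = λ_α/(λ_α+λ_β) = 1.6/3.7 ≈ 0.4324.
So K ~ Binomial(8, 1.6/3.7): P(K = 7) = C(8,7) · (1.6/3.7)^7 · (2.1/3.7)^1 ≈ 0.0128.

0.0128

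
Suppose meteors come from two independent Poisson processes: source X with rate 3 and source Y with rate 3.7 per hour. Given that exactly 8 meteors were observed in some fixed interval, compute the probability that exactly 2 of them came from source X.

0.1592

Given the total, each event is independently from source X with probability p = λ_X/(λ_X+λ_Y) = 3/6.7 ≈ 0.4478.
So K ~ Binomial(8, 3/6.7): P(K = 2) = C(8,2) · (3/6.7)^2 · (3.7/6.7)^6 ≈ 0.1592.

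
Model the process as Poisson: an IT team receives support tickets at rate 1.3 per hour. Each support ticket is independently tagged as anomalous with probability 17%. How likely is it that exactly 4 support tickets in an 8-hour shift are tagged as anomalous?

0.0695

Thinning: the support tickets that are tagged as anomalous themselves form a Poisson process with rate 0.17 × 1.3 = 0.221 per hour.
Over the interval, μ = 0.221 × 8 = 1.768 (an 8-hour shift = 8 hours).
P(N = 4) = e^(−1.768) · 1.768^4/4! ≈ 0.0695.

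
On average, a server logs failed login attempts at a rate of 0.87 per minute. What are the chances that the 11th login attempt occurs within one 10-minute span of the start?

0.2591

Over the interval, μ = 0.87 × 10 = 8.7 (a 10-minute span = 10 minutes).
The 11th arrival falls in the interval iff at least 11 events occur there: P(S_11 ≤ t) = P(N ≥ 11) = 1 − P(N ≤ 10) ≈ 0.2591.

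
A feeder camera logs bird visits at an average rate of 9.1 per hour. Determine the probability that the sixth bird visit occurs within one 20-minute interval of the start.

Over the interval, μ = 9.1 × 1/3 ≈ 3.03333 (a 20-minute interval = 1/3 hours).
The sixth arrival falls in the interval iff at least 6 events occur there: P(S_6 ≤ t) = P(N ≥ 6) = 1 − P(N ≤ 5) ≈ 0.0873.

0.0873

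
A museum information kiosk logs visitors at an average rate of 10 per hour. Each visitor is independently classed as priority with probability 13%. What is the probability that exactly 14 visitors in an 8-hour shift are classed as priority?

0.0604

Thinning: the visitors that are classed as priority themselves form a Poisson process with rate 0.13 × 10 = 1.3 per hour.
Over the interval, μ = 1.3 × 8 = 10.4 (an 8-hour shift = 8 hours).
P(N = 14) = e^(−10.4) · 10.4^14/14! ≈ 0.0604.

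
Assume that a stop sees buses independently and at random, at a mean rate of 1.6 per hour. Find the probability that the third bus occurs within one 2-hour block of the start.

0.6201

Over the interval, μ = 1.6 × 2 = 3.2 (a 2-hour block = 2 hours).
The third arrival falls in the interval iff at least 3 events occur there: P(S_3 ≤ t) = P(N ≥ 3) = 1 − P(N ≤ 2) ≈ 0.6201.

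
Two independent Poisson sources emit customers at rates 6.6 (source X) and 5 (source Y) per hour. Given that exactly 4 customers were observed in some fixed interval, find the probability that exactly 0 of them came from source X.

Given the total, each event is independently from source X with probability p = λ_X/(λ_X+λ_Y) = 6.6/11.6 ≈ 0.5690.
So K ~ Binomial(4, 6.6/11.6): P(K = 0) = C(4,0) · (6.6/11.6)^0 · (5/11.6)^4 ≈ 0.0345.

0.0345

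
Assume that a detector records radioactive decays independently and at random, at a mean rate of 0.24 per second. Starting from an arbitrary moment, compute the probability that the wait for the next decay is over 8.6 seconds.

0.1269

The wait for the next event is exponential with rate λ = 0.24 per second.
P(T > 8.6) = e^(−λt) = e^(−0.24 × 8.6) = e^(−2.064) ≈ 0.1269.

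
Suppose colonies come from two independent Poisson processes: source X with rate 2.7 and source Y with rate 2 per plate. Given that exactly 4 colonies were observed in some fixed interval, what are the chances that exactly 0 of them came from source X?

Given the total, each event is independently from source X with probability p = λ_X/(λ_X+λ_Y) = 2.7/4.7 ≈ 0.5745.
So K ~ Binomial(4, 2.7/4.7): P(K = 0) = C(4,0) · (2.7/4.7)^0 · (2/4.7)^4 ≈ 0.0328.

0.0328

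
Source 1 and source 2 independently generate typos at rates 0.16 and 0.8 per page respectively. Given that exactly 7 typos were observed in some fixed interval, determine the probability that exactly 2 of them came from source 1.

0.2344

Given the total, each event is independently from source 1 with probability p = λ_1/(λ_1+λ_2) = 0.16/0.96 ≈ 0.1667.
So K ~ Binomial(7, 0.16/0.96): P(K = 2) = C(7,2) · (0.16/0.96)^2 · (0.8/0.96)^5 ≈ 0.2344.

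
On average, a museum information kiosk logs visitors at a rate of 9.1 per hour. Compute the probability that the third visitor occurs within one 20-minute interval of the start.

0.5842

Over the interval, μ = 9.1 × 1/3 ≈ 3.03333 (a 20-minute interval = 1/3 hours).
The third arrival falls in the interval iff at least 3 events occur there: P(S_3 ≤ t) = P(N ≥ 3) = 1 − P(N ≤ 2) ≈ 0.5842.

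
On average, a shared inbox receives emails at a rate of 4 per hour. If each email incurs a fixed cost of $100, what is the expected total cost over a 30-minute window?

E[N] = 4 × 0.5 = 2 (a 30-minute window = 0.5 hours); E[cost] = 2 × $100 = $200.

$200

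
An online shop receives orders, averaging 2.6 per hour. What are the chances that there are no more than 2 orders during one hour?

With mean μ = 2.6 per hour,
P(N ≤ 2) = Σ_{j=0}^{2} e^(−μ) μ^j/j! ≈ 0.5184.

0.5184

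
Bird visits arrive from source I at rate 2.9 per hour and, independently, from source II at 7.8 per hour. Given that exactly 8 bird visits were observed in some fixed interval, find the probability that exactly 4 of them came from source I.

0.1067

Given the total, each event is independently from source I with probability p = λ_I/(λ_I+λ_II) = 2.9/10.7 ≈ 0.2710.
So K ~ Binomial(8, 2.9/10.7): P(K = 4) = C(8,4) · (2.9/10.7)^4 · (7.8/10.7)^4 ≈ 0.1067.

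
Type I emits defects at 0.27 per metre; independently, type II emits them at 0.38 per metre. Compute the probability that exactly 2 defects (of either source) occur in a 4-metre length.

0.2510

Independent Poisson processes superpose: combined rate λ = 0.27 + 0.38 = 0.65 per metre.
Over the interval, μ = 0.65 × 4 = 2.6 (a 4-metre length = 4 metres).
P(N = 2) = e^(−2.6) · 2.6^2/2! ≈ 0.2510.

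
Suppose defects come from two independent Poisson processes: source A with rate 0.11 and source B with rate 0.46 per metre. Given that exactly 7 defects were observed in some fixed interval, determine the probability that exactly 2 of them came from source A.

0.2677

Given the total, each event is independently from source A with probability p = λ_A/(λ_A+λ_B) = 0.11/0.57 ≈ 0.1930.
So K ~ Binomial(7, 0.11/0.57): P(K = 2) = C(7,2) · (0.11/0.57)^2 · (0.46/0.57)^5 ≈ 0.2677.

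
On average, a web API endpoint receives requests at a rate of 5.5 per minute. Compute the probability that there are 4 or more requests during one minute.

0.7983

With mean μ = 5.5 per minute,
P(N ≥ 4) = 1 − P(N ≤ 3) = 1 − Σ_{j=0}^{3} e^(−μ) μ^j/j! ≈ 0.7983.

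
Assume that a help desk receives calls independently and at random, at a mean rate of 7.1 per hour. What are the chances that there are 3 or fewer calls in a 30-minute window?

Over the interval, μ = 7.1 × 0.5 = 3.55 (a 30-minute window = 0.5 hours).
P(N ≤ 3) = Σ_{j=0}^{3} e^(−μ) μ^j/j! ≈ 0.5259.

0.5259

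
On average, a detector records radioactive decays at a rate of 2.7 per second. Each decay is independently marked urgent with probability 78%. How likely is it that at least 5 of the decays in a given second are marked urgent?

Thinning: the decays that are marked urgent themselves form a Poisson process with rate 0.78 × 2.7 = 2.106 per second.
So μ = 2.106.
P(N ≥ 5) = 1 − P(N ≤ 4) ≈ 0.0627.

0.0627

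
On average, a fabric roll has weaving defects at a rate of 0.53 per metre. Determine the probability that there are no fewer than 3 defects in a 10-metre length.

Over the interval, μ = 0.53 × 10 = 5.3 (a 10-metre length = 10 metres).
P(N ≥ 3) = 1 − P(N ≤ 2) = 1 − Σ_{j=0}^{2} e^(−μ) μ^j/j! ≈ 0.8984.

0.8984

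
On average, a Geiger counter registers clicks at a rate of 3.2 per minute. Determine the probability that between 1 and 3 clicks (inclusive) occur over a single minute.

0.5618

With mean μ = 3.2 per minute,
P(1 ≤ N ≤ 3) = Σ_{j=1}^{3} e^(−3.2) · 3.2^j/j! ≈ 0.5618.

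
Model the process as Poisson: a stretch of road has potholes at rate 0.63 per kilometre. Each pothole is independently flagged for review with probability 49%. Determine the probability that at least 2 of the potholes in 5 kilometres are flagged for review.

Thinning: the potholes that are flagged for review themselves form a Poisson process with rate 0.49 × 0.63 = 0.3087 per kilometre.
Over the interval, μ = 0.3087 × 5 = 1.5435 (5 kilometres).
P(N ≥ 2) = 1 − P(N ≤ 1) ≈ 0.4566.

0.4566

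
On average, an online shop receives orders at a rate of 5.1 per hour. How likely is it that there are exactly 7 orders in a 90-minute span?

0.1448

Over the interval, μ = 5.1 × 1.5 = 7.65 (a 90-minute span = 1.5 hours).
P(N = 7) = e^(−μ) μ^7/7! = e^(−7.65) · 7.65^7/5040 ≈ 0.1448.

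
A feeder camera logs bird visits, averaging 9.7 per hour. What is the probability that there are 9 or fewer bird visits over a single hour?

With mean μ = 9.7 per hour,
P(N ≤ 9) = Σ_{j=0}^{9} e^(−μ) μ^j/j! ≈ 0.4960.

0.4960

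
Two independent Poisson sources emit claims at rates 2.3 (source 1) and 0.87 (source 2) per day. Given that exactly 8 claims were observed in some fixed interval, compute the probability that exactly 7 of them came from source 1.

0.2324

Given the total, each event is independently from source 1 with probability p = λ_1/(λ_1+λ_2) = 2.3/3.17 ≈ 0.7256.
So K ~ Binomial(8, 2.3/3.17): P(K = 7) = C(8,7) · (2.3/3.17)^7 · (0.87/3.17)^1 ≈ 0.2324.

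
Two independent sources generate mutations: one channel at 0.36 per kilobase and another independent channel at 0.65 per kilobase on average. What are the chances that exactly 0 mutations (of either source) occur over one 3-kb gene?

0.0483

Independent Poisson processes superpose: combined rate λ = 0.36 + 0.65 = 1.01 per kilobase.
Over the interval, μ = 1.01 × 3 = 3.03 (a 3-kb gene = 3 kilobases).
P(N = 0) = e^(−3.03) · 3.03^0/0! ≈ 0.0483.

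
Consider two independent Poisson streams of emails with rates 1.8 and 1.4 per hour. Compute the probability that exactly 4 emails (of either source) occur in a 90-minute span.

Independent Poisson processes superpose: combined rate λ = 1.8 + 1.4 = 3.2 per hour.
Over the interval, μ = 3.2 × 1.5 = 4.8 (a 90-minute span = 1.5 hours).
P(N = 4) = e^(−4.8) · 4.8^4/4! ≈ 0.1820.

0.1820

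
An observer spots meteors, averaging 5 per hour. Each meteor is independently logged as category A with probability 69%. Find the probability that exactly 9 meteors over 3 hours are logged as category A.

Thinning: the meteors that are logged as category A themselves form a Poisson process with rate 0.69 × 5 = 3.45 per hour.
Over the interval, μ = 3.45 × 3 = 10.35 (3 hours).
P(N = 9) = e^(−10.35) · 10.35^9/9! ≈ 0.1202.

0.1202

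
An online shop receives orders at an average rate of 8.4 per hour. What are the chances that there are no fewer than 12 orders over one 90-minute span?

0.6050

Over the interval, μ = 8.4 × 1.5 = 12.6 (a 90-minute span = 1.5 hours).
P(N ≥ 12) = 1 − P(N ≤ 11) = 1 − Σ_{j=0}^{11} e^(−μ) μ^j/j! ≈ 0.6050.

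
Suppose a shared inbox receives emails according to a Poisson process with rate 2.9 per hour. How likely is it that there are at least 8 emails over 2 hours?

0.2290

Over the interval, μ = 2.9 × 2 = 5.8 (2 hours).
P(N ≥ 8) = 1 − P(N ≤ 7) = 1 − Σ_{j=0}^{7} e^(−μ) μ^j/j! ≈ 0.2290.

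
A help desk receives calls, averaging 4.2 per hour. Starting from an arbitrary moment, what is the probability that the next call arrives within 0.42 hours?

Inter-arrival times are exponential with rate λ = 4.2 per hour.
P(T ≤ 0.42) = 1 − e^(−λt) = 1 − e^(−4.2 × 0.42) = 1 − e^(−1.764) ≈ 0.8286.

0.8286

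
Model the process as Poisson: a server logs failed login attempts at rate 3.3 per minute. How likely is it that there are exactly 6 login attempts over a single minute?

With mean μ = 3.3 per minute,
P(N = 6) = e^(−μ) μ^6/6! = e^(−3.3) · 3.3^6/720 ≈ 0.0662.

0.0662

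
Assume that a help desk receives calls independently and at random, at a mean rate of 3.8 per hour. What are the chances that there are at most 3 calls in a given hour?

0.4735

With mean μ = 3.8 per hour,
P(N ≤ 3) = Σ_{j=0}^{3} e^(−μ) μ^j/j! ≈ 0.4735.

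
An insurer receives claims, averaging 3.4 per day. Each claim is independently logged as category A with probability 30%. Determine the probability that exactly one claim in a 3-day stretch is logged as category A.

0.1435

Thinning: the claims that are logged as category A themselves form a Poisson process with rate 0.3 × 3.4 = 1.02 per day.
Over the interval, μ = 1.02 × 3 = 3.06 (a 3-day stretch = 3 days).
P(N = 1) = e^(−3.06) · 3.06^1/1! ≈ 0.1435.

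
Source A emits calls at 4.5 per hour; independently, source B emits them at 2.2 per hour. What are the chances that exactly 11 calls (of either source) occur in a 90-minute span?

0.1143

Independent Poisson processes superpose: combined rate λ = 4.5 + 2.2 = 6.7 per hour.
Over the interval, μ = 6.7 × 1.5 = 10.05 (a 90-minute span = 1.5 hours).
P(N = 11) = e^(−10.05) · 10.05^11/11! ≈ 0.1143.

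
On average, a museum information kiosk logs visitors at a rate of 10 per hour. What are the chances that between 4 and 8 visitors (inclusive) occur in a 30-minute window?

0.6669

Over the interval, μ = 10 × 0.5 = 5 (a 30-minute window = 0.5 hours).
P(4 ≤ N ≤ 8) = Σ_{j=4}^{8} e^(−5) · 5^j/j! ≈ 0.6669.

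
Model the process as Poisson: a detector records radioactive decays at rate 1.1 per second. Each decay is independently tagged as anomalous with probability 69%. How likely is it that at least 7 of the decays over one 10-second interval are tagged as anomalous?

0.6340

Thinning: the decays that are tagged as anomalous themselves form a Poisson process with rate 0.69 × 1.1 = 0.759 per second.
Over the interval, μ = 0.759 × 10 = 7.59 (a 10-second interval = 10 seconds).
P(N ≥ 7) = 1 − P(N ≤ 6) ≈ 0.6340.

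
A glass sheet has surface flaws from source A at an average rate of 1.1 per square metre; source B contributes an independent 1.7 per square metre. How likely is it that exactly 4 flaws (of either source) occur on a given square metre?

Independent Poisson processes superpose: combined rate λ = 1.1 + 1.7 = 2.8 per square metre.
So μ = 2.8.
P(N = 4) = e^(−2.8) · 2.8^4/4! ≈ 0.1557.

0.1557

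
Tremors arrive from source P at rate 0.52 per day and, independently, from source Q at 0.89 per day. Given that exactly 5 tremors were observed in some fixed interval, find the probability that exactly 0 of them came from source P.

0.1002

Given the total, each event is independently from source P with probability p = λ_P/(λ_P+λ_Q) = 0.52/1.41 ≈ 0.3688.
So K ~ Binomial(5, 0.52/1.41): P(K = 0) = C(5,0) · (0.52/1.41)^0 · (0.89/1.41)^5 ≈ 0.1002.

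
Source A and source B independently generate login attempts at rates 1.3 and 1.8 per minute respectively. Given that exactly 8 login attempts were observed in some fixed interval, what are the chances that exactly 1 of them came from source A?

Given the total, each event is independently from source A with probability p = λ_A/(λ_A+λ_B) = 1.3/3.1 ≈ 0.4194.
So K ~ Binomial(8, 1.3/3.1): P(K = 1) = C(8,1) · (1.3/3.1)^1 · (1.8/3.1)^7 ≈ 0.0747.

0.0747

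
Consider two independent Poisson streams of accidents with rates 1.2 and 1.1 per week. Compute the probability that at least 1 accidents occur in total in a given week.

Independent Poisson processes superpose: combined rate λ = 1.2 + 1.1 = 2.3 per week.
So μ = 2.3.
P(N ≥ 1) = 1 − P(N ≤ 0) ≈ 0.8997.

0.8997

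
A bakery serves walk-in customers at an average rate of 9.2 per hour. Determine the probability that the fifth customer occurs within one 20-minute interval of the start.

Over the interval, μ = 9.2 × 1/3 ≈ 3.06667 (a 20-minute interval = 1/3 hours).
The fifth arrival falls in the interval iff at least 5 events occur there: P(S_5 ≤ t) = P(N ≥ 5) = 1 − P(N ≤ 4) ≈ 0.1961.

0.1961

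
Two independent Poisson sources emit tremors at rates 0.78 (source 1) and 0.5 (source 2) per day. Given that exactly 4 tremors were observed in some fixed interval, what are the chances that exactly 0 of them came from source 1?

0.0233

Given the total, each event is independently from source 1 with probability p = λ_1/(λ_1+λ_2) = 0.78/1.28 ≈ 0.6094.
So K ~ Binomial(4, 0.78/1.28): P(K = 0) = C(4,0) · (0.78/1.28)^0 · (0.5/1.28)^4 ≈ 0.0233.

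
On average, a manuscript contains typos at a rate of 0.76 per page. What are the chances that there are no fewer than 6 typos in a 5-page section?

Over the interval, μ = 0.76 × 5 = 3.8 (a 5-page section = 5 pages).
P(N ≥ 6) = 1 − P(N ≤ 5) = 1 − Σ_{j=0}^{5} e^(−μ) μ^j/j! ≈ 0.1844.

0.1844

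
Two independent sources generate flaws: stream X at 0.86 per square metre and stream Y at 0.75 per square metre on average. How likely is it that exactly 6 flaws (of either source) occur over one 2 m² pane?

0.0619

Independent Poisson processes superpose: combined rate λ = 0.86 + 0.75 = 1.61 per square metre.
Over the interval, μ = 1.61 × 2 = 3.22 (a 2 m² pane = 2 square metres).
P(N = 6) = e^(−3.22) · 3.22^6/6! ≈ 0.0619.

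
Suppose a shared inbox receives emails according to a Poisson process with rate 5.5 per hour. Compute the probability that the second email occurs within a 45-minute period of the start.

Over the interval, μ = 5.5 × 0.75 = 4.125 (a 45-minute period = 0.75 hours).
The second arrival falls in the interval iff at least 2 events occur there: P(S_2 ≤ t) = P(N ≥ 2) = 1 − P(N ≤ 1) ≈ 0.9172.

0.9172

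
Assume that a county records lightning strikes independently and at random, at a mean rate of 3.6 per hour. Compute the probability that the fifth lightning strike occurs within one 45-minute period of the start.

0.1371

Over the interval, μ = 3.6 × 0.75 = 2.7 (a 45-minute period = 0.75 hours).
The fifth arrival falls in the interval iff at least 5 events occur there: P(S_5 ≤ t) = P(N ≥ 5) = 1 − P(N ≤ 4) ≈ 0.1371.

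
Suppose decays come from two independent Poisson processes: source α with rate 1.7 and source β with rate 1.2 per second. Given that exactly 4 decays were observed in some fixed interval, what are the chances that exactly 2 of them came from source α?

0.3530

Given the total, each event is independently from source α with probability p = λ_α/(λ_α+λ_β) = 1.7/2.9 ≈ 0.5862.
So K ~ Binomial(4, 1.7/2.9): P(K = 2) = C(4,2) · (1.7/2.9)^2 · (1.2/2.9)^2 ≈ 0.3530.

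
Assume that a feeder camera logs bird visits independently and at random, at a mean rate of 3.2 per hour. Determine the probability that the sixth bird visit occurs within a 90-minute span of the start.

0.3490

Over the interval, μ = 3.2 × 1.5 = 4.8 (a 90-minute span = 1.5 hours).
The sixth arrival falls in the interval iff at least 6 events occur there: P(S_6 ≤ t) = P(N ≥ 6) = 1 − P(N ≤ 5) ≈ 0.3490.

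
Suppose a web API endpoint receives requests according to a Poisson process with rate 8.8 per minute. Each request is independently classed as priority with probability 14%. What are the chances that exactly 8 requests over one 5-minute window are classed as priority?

Thinning: the requests that are classed as priority themselves form a Poisson process with rate 0.14 × 8.8 = 1.232 per minute.
Over the interval, μ = 1.232 × 5 = 6.16 (a 5-minute window = 5 minutes).
P(N = 8) = e^(−6.16) · 6.16^8/8! ≈ 0.1086.

0.1086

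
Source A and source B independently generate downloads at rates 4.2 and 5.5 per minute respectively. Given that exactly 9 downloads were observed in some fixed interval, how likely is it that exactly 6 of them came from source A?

0.1009

Given the total, each event is independently from source A with probability p = λ_A/(λ_A+λ_B) = 4.2/9.7 ≈ 0.4330.
So K ~ Binomial(9, 4.2/9.7): P(K = 6) = C(9,6) · (4.2/9.7)^6 · (5.5/9.7)^3 ≈ 0.1009.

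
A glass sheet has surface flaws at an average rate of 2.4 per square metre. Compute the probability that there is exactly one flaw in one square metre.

0.2177

With mean μ = 2.4 per square metre,
P(N = 1) = e^(−μ) μ^1/1! = e^(−2.4) · 2.4^1/1 ≈ 0.2177.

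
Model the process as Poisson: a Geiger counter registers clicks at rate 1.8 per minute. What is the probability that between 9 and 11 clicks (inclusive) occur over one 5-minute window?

Over the interval, μ = 1.8 × 5 = 9 (a 5-minute window = 5 minutes).
P(9 ≤ N ≤ 11) = Σ_{j=9}^{11} e^(−9) · 9^j/j! ≈ 0.3474.

0.3474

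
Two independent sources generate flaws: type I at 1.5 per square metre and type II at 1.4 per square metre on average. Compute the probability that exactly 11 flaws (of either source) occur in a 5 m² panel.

Independent Poisson processes superpose: combined rate λ = 1.5 + 1.4 = 2.9 per square metre.
Over the interval, μ = 2.9 × 5 = 14.5 (a 5 m² panel = 5 square metres).
P(N = 11) = e^(−14.5) · 14.5^11/11! ≈ 0.0753.

0.0753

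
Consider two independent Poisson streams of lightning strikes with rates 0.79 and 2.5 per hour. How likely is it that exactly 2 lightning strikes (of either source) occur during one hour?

Independent Poisson processes superpose: combined rate λ = 0.79 + 2.5 = 3.29 per hour.
So μ = 3.29.
P(N = 2) = e^(−3.29) · 3.29^2/2! ≈ 0.2016.

0.2016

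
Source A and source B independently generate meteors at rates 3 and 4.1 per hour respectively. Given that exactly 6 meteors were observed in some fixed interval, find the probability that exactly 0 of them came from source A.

Given the total, each event is independently from source A with probability p = λ_A/(λ_A+λ_B) = 3/7.1 ≈ 0.4225.
So K ~ Binomial(6, 3/7.1): P(K = 0) = C(6,0) · (3/7.1)^0 · (4.1/7.1)^6 ≈ 0.0371.

0.0371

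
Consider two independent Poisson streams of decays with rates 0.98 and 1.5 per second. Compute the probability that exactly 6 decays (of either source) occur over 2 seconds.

0.1450

Independent Poisson processes superpose: combined rate λ = 0.98 + 1.5 = 2.48 per second.
Over the interval, μ = 2.48 × 2 = 4.96 (2 seconds).
P(N = 6) = e^(−4.96) · 4.96^6/6! ≈ 0.1450.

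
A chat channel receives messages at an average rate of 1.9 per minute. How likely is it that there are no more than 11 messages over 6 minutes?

0.5316

Over the interval, μ = 1.9 × 6 = 11.4 (6 minutes).
P(N ≤ 11) = Σ_{j=0}^{11} e^(−μ) μ^j/j! ≈ 0.5316.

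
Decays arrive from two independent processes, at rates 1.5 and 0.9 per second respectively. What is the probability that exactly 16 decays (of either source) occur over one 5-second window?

Independent Poisson processes superpose: combined rate λ = 1.5 + 0.9 = 2.4 per second.
Over the interval, μ = 2.4 × 5 = 12 (a 5-second window = 5 seconds).
P(N = 16) = e^(−12) · 12^16/16! ≈ 0.0543.

0.0543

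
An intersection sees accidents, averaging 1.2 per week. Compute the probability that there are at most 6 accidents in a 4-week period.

Over the interval, μ = 1.2 × 4 = 4.8 (a 4-week period = 4 weeks).
P(N ≤ 6) = Σ_{j=0}^{6} e^(−μ) μ^j/j! ≈ 0.7908.

0.7908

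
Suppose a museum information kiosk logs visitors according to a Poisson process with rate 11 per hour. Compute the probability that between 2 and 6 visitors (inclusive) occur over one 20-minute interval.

Over the interval, μ = 11 × 1/3 ≈ 3.66667 (a 20-minute interval = 1/3 hours).
P(2 ≤ N ≤ 6) = Σ_{j=2}^{6} e^(−3.66667) · 3.66667^j/j! ≈ 0.8018.

0.8018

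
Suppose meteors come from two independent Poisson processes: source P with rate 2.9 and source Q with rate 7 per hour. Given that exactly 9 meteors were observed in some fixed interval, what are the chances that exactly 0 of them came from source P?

Given the total, each event is independently from source P with probability p = λ_P/(λ_P+λ_Q) = 2.9/9.9 ≈ 0.2929.
So K ~ Binomial(9, 2.9/9.9): P(K = 0) = C(9,0) · (2.9/9.9)^0 · (7/9.9)^9 ≈ 0.0442.

0.0442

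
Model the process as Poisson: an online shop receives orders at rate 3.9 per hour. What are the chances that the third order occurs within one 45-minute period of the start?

Over the interval, μ = 3.9 × 0.75 = 2.925 (a 45-minute period = 0.75 hours).
The third arrival falls in the interval iff at least 3 events occur there: P(S_3 ≤ t) = P(N ≥ 3) = 1 − P(N ≤ 2) ≈ 0.5598.

0.5598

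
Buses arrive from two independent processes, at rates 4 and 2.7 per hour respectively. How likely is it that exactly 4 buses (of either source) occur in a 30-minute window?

Independent Poisson processes superpose: combined rate λ = 4 + 2.7 = 6.7 per hour.
Over the interval, μ = 6.7 × 0.5 = 3.35 (a 30-minute window = 0.5 hours).
P(N = 4) = e^(−3.35) · 3.35^4/4! ≈ 0.1841.

0.1841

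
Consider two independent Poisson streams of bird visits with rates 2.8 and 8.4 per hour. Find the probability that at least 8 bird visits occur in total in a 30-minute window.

0.2030

Independent Poisson processes superpose: combined rate λ = 2.8 + 8.4 = 11.2 per hour.
Over the interval, μ = 11.2 × 0.5 = 5.6 (a 30-minute window = 0.5 hours).
P(N ≥ 8) = 1 − P(N ≤ 7) ≈ 0.2030.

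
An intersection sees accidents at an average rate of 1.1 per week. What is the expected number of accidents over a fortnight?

E[N] = λt = 1.1 × 2 = 2.2 (a fortnight = 2 weeks).

2.2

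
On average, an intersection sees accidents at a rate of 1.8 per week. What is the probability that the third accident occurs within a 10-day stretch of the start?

0.4744

Over the interval, μ = 1.8 × 10/7 ≈ 2.57143 (a 10-day stretch = 10/7 weeks).
The third arrival falls in the interval iff at least 3 events occur there: P(S_3 ≤ t) = P(N ≥ 3) = 1 − P(N ≤ 2) ≈ 0.4744.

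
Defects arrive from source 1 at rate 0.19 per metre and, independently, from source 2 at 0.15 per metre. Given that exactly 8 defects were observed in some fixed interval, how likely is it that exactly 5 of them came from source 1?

0.2621

Given the total, each event is independently from source 1 with probability p = λ_1/(λ_1+λ_2) = 0.19/0.34 ≈ 0.5588.
So K ~ Binomial(8, 0.19/0.34): P(K = 5) = C(8,5) · (0.19/0.34)^5 · (0.15/0.34)^3 ≈ 0.2621.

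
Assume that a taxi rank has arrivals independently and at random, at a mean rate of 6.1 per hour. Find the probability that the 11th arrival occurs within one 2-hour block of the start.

Over the interval, μ = 6.1 × 2 = 12.2 (a 2-hour block = 2 hours).
The 11th arrival falls in the interval iff at least 11 events occur there: P(S_11 ≤ t) = P(N ≥ 11) = 1 − P(N ≤ 10) ≈ 0.6734.

0.6734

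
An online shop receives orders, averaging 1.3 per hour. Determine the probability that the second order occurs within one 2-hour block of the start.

0.7326

Over the interval, μ = 1.3 × 2 = 2.6 (a 2-hour block = 2 hours).
The second arrival falls in the interval iff at least 2 events occur there: P(S_2 ≤ t) = P(N ≥ 2) = 1 − P(N ≤ 1) ≈ 0.7326.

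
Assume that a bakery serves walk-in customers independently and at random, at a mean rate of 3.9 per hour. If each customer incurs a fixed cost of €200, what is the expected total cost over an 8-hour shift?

€6240

E[N] = 3.9 × 8 = 31.2 (an 8-hour shift = 8 hours); E[cost] = 31.2 × €200 = €6240.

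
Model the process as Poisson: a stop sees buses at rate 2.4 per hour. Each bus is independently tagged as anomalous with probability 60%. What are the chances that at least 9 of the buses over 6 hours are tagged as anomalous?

0.4961

Thinning: the buses that are tagged as anomalous themselves form a Poisson process with rate 0.6 × 2.4 = 1.44 per hour.
Over the interval, μ = 1.44 × 6 = 8.64 (6 hours).
P(N ≥ 9) = 1 − P(N ≤ 8) ≈ 0.4961.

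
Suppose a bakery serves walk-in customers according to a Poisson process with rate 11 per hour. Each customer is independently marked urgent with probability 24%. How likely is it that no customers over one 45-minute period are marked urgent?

0.1381

Thinning: the customers that are marked urgent themselves form a Poisson process with rate 0.24 × 11 = 2.64 per hour.
Over the interval, μ = 2.64 × 0.75 = 1.98 (a 45-minute period = 0.75 hours).
P(N = 0) = e^(−1.98) · 1.98^0/0! ≈ 0.1381.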